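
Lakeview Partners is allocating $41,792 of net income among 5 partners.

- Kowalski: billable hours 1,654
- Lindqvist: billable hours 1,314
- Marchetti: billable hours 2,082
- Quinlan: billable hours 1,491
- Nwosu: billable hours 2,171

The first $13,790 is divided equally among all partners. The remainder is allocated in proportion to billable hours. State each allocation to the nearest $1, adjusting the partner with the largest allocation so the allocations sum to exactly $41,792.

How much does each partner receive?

First tranche $13,790 split equally: $2,758 each.
Remainder $28,002 by billable hours (total 8,712): Kowalski 5,316.27 → $5,316; Lindqvist 4,223.44 → $4,223; Marchetti 6,691.94 → $6,692; Quinlan 4,792.35 → $4,792; Nwosu 6,978.00 → $6,978.
Rounding difference +$1 on remainder applied to Nwosu.
Totals: Kowalski $2,758 + $5,316 = $8,074; Lindqvist $2,758 + $4,223 = $6,981; Marchetti $2,758 + $6,692 = $9,450; Quinlan $2,758 + $4,792 = $7,550; Nwosu $2,758 + $6,979 = $9,737.

Kowalski: $8,074; Lindqvist: $6,981; Marchetti: $9,450; Quinlan: $7,550; Nwosu: $9,737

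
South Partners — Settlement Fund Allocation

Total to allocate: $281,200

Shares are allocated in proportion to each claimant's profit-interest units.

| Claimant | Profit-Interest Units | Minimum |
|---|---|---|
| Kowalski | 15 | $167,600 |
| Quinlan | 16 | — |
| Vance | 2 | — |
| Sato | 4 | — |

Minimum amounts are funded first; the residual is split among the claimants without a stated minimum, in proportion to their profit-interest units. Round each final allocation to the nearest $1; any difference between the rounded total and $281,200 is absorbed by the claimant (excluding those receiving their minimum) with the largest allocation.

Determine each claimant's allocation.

Guaranteed amounts: Kowalski $167,600. Residual $113,600.
Residual split over remaining profit-interest units 22: Quinlan 82,618.18 → $82,618; Vance 10,327.27 → $10,327; Sato 20,654.55 → $20,655.

Kowalski: $167,600 · Quinlan: $82,618 · Vance: $10,327 · Sato: $20,655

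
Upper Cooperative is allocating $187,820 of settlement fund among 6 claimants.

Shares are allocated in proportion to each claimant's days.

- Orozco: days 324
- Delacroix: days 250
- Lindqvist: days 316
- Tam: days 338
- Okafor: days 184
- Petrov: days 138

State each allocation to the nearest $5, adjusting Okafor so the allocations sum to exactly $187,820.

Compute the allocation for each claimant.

Orozco: $39,260; Delacroix: $30,295; Lindqvist: $38,290; Tam: $40,955; Okafor: $22,300; Petrov: $16,720

Combined days = 1,550.
Unrounded shares: Orozco 324/1,550 × $187,820 = 39,260.44; Delacroix 250/1,550 × $187,820 = 30,293.55; Lindqvist 316/1,550 × $187,820 = 38,291.05; Tam 338/1,550 × $187,820 = 40,956.88; Okafor 184/1,550 × $187,820 = 22,296.05; Petrov 138/1,550 × $187,820 = 16,722.04.
Rounded to nearest $5: Orozco $39,260; Delacroix $30,295; Lindqvist $38,290; Tam $40,955; Okafor $22,295; Petrov $16,720. Sum = $187,815.
Difference $187,820 − $187,815 = +$5 applied to Okafor: Okafor becomes $22,300.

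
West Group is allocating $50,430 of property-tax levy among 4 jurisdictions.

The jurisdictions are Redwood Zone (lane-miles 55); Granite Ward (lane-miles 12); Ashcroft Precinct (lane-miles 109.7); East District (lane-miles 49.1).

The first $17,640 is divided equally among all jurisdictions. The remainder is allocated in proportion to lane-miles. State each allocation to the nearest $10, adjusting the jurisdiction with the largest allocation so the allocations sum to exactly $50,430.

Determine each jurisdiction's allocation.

Redwood Zone: $12,400; Granite Ward: $6,150; Ashcroft Precinct: $20,340; East District: $11,540

$17,640 shared equally gives $4,410 per jurisdiction.
Remainder $32,790 by lane-miles (total 225.8): Redwood Zone 7,986.94 → $7,990; Granite Ward 1,742.60 → $1,740; Ashcroft Precinct 15,930.31 → $15,930; East District 7,130.16 → $7,130.
Totals: Redwood Zone $4,410 + $7,990 = $12,400; Granite Ward $4,410 + $1,740 = $6,150; Ashcroft Precinct $4,410 + $15,930 = $20,340; East District $4,410 + $7,130 = $11,540.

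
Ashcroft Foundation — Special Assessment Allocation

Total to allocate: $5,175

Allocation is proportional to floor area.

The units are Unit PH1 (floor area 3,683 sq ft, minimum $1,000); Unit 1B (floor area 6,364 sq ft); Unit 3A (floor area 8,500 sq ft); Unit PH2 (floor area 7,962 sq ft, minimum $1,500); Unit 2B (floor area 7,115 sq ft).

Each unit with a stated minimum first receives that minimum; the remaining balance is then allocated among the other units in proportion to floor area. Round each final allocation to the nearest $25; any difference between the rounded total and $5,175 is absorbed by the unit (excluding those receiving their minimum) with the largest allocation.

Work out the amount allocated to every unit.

Unit PH1: $1,000 · Unit 1B: $775 · Unit 3A: $1,025 · Unit PH2: $1,500 · Unit 2B: $875

Guaranteed amounts: Unit PH1 $1,000; Unit PH2 $1,500. Residual $2,675.
Residual split over remaining floor area 21,979: Unit 1B 774.54 → $775; Unit 3A 1,034.51 → $1,025; Unit 2B 865.95 → $875.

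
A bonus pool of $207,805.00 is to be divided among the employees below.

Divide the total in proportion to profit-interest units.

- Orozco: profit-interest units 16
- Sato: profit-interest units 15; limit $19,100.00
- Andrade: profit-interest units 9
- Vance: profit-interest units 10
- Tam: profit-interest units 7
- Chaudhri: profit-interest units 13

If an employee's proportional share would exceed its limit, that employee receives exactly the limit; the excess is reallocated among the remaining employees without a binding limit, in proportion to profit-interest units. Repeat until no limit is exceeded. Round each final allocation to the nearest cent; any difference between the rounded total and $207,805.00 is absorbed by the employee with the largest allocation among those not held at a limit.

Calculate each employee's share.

Sum of profit-interest units: 70.
Proportional shares (ignoring caps): Orozco 47,498.2857; Sato 44,529.6429; Andrade 26,717.7857; Vance 29,686.4286; Tam 20,780.5000; Chaudhri 38,592.3571.
Held at cap: Sato ($19,100.00); remaining pool $188,705.00 reallocated over remaining profit-interest units 55.
Redistributed shares: Orozco 54,896.0000 → $54,896.00; Andrade 30,879.0000 → $30,879.00; Vance 34,310.0000 → $34,310.00; Tam 24,017.0000 → $24,017.00; Chaudhri 44,603.0000 → $44,603.00.

Orozco: $54,896.00 · Sato: $19,100.00 · Andrade: $30,879.00 · Vance: $34,310.00 · Tam: $24,017.00 · Chaudhri: $44,603.00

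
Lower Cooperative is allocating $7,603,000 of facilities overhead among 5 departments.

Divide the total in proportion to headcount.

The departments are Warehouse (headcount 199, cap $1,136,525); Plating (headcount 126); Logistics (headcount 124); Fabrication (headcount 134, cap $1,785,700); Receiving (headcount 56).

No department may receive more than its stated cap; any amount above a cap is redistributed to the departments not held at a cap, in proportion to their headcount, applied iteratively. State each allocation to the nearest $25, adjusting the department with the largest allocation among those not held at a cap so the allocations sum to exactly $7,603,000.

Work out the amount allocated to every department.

Warehouse: $1,136,525; Plating: $1,927,400; Logistics: $1,896,775; Fabrication: $1,785,700; Receiving: $856,600

Total headcount = 639.
Unconstrained shares: Warehouse 2,367,757.43; Plating 1,499,183.10; Logistics 1,475,386.54; Fabrication 1,594,369.33; Receiving 666,303.60.
Cap binds for Warehouse ($1,136,525); remaining pool $6,466,475 reallocated over remaining headcount 440.
Cap binds for Fabrication ($1,785,700); remaining pool $4,680,775 reallocated over remaining headcount 306.
Shares after redistribution: Plating 1,927,377.94 → $1,927,375; Logistics 1,896,784.64 → $1,896,775; Receiving 856,612.42 → $856,600.
Rounding difference +$25 applied to Plating → $1,927,400.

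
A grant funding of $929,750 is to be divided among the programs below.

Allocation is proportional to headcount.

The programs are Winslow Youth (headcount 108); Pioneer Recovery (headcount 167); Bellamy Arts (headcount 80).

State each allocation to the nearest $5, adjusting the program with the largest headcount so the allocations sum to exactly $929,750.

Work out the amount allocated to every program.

Winslow Youth: $282,855 | Pioneer Recovery: $437,375 | Bellamy Arts: $209,520

Sum of headcount: 108 + 167 + 80 = 355.
Raw shares: Winslow Youth 282,853.52; Pioneer Recovery 437,375.35; Bellamy Arts 209,521.13.
After rounding ($5): Winslow Youth $282,855; Pioneer Recovery $437,375; Bellamy Arts $209,520. Sum = $929,750.
Rounded total matches; no reconciliation needed.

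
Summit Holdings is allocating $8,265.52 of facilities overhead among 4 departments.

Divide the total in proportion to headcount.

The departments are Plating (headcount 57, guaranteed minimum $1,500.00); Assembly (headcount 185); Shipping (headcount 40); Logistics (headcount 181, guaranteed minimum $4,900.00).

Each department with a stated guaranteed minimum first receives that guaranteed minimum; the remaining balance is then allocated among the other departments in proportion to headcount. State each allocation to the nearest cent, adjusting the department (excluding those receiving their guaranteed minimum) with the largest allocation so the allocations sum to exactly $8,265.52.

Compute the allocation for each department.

Plating: $1,500.00 · Assembly: $1,533.87 · Shipping: $331.65 · Logistics: $4,900.00

Fund the minimums — Plating $1,500.00; Logistics $4,900.00. Residual $1,865.52.
Residual split over remaining headcount 225: Assembly 1,533.8720 → $1,533.87; Shipping 331.6480 → $331.65.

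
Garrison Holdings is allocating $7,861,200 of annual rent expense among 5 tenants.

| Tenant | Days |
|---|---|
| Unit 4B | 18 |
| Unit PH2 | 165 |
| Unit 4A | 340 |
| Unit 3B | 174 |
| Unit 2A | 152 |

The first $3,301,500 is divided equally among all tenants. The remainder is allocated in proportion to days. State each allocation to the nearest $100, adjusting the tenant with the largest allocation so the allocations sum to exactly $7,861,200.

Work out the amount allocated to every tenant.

Unit 4B: $757,000; Unit PH2: $1,546,500; Unit 4A: $2,486,300; Unit 3B: $1,594,800; Unit 2A: $1,476,600

First tranche $3,301,500 split equally: $660,300 each.
Remainder $4,559,700 by days (total 849): Unit 4B 96,672.08 → $96,700; Unit PH2 886,160.78 → $886,200; Unit 4A 1,826,028.27 → $1,826,000; Unit 3B 934,496.82 → $934,500; Unit 2A 816,342.05 → $816,300.
Totals: Unit 4B $660,300 + $96,700 = $757,000; Unit PH2 $660,300 + $886,200 = $1,546,500; Unit 4A $660,300 + $1,826,000 = $2,486,300; Unit 3B $660,300 + $934,500 = $1,594,800; Unit 2A $660,300 + $816,300 = $1,476,600.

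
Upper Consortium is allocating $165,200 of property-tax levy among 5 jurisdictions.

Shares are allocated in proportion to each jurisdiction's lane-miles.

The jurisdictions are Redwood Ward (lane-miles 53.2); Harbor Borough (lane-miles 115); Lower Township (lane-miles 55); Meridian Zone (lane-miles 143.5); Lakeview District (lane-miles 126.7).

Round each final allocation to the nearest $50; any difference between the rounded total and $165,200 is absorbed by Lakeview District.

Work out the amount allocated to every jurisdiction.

Redwood Ward: $17,800; Harbor Borough: $38,500; Lower Township: $18,400; Meridian Zone: $48,050; Lakeview District: $42,450

Lane-miles total: 493.4.
Unrounded shares: Redwood Ward 53.2/493.4 × $165,200 = 17,812.40; Harbor Borough 115/493.4 × $165,200 = 38,504.26; Lower Township 55/493.4 × $165,200 = 18,415.08; Meridian Zone 143.5/493.4 × $165,200 = 48,046.62; Lakeview District 126.7/493.4 × $165,200 = 42,421.65.
Rounded to nearest $50: Redwood Ward $17,800; Harbor Borough $38,500; Lower Township $18,400; Meridian Zone $48,050; Lakeview District $42,400. Sum = $165,150.
Difference $165,200 − $165,150 = +$50 applied to Lakeview District: Lakeview District becomes $42,450.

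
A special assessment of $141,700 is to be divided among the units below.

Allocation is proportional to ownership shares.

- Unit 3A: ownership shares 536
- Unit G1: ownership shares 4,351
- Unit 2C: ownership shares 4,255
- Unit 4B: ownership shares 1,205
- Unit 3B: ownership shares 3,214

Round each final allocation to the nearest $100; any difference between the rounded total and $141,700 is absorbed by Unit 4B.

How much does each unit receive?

Combined ownership shares = 13,561.
Raw shares: Unit 3A 536/13,561 × $141,700 = 5,600.71; Unit G1 4,351/13,561 × $141,700 = 45,463.96; Unit 2C 4,255/13,561 × $141,700 = 44,460.84; Unit 4B 1,205/13,561 × $141,700 = 12,591.14; Unit 3B 3,214/13,561 × $141,700 = 33,583.35.
At nearest $100: Unit 3A $5,600; Unit G1 $45,500; Unit 2C $44,500; Unit 4B $12,600; Unit 3B $33,600. Sum = $141,800.
Difference $141,700 − $141,800 = −$100 applied to Unit 4B: Unit 4B becomes $12,500.

Unit 3A: $5,600 | Unit G1: $45,500 | Unit 2C: $44,500 | Unit 4B: $12,500 | Unit 3B: $33,600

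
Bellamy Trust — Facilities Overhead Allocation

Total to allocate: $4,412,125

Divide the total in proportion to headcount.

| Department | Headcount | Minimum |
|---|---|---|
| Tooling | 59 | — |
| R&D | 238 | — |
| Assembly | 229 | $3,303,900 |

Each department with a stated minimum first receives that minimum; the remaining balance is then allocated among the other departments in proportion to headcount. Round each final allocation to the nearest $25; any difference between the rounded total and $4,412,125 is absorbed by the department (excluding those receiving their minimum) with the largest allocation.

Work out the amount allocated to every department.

Tooling: $220,150; R&D: $888,075; Assembly: $3,303,900

Minimums first: Assembly $3,303,900. Balance $1,108,225.
Balance split over remaining headcount 297: Tooling 220,152.44 → $220,150; R&D 888,072.56 → $888,075.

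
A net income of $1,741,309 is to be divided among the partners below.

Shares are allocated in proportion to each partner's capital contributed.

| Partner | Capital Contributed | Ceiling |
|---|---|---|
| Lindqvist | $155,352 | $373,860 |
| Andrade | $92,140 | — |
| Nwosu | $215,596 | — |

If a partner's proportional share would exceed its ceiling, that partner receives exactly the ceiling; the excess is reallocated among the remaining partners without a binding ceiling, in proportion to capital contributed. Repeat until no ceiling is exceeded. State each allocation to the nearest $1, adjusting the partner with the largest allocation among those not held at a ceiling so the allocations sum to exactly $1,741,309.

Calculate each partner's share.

Lindqvist: $373,860 · Andrade: $409,431 · Nwosu: $958,018

Sum of capital contributed: 463,088.
Pro-rata shares before constraints: Lindqvist 584,156.44; Andrade 346,465.92; Nwosu 810,686.64.
Cap binds for Lindqvist ($373,860); balance $1,367,449 reallocated over remaining capital contributed 307,736.
Remaining shares: Andrade 409,431.30 → $409,431; Nwosu 958,017.70 → $958,018.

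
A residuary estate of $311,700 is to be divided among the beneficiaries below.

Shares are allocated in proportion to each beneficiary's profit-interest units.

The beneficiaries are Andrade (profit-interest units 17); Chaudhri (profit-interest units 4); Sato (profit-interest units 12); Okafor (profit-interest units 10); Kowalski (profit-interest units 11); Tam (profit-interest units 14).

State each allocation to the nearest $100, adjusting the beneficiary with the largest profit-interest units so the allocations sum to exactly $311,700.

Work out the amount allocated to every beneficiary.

Andrade: $78,000 | Chaudhri: $18,300 | Sato: $55,000 | Okafor: $45,800 | Kowalski: $50,400 | Tam: $64,200

Sum of profit-interest units: 68.
Raw shares: Andrade 17/68 × $311,700 = 77,925.00; Chaudhri 4/68 × $311,700 = 18,335.29; Sato 12/68 × $311,700 = 55,005.88; Okafor 10/68 × $311,700 = 45,838.24; Kowalski 11/68 × $311,700 = 50,422.06; Tam 14/68 × $311,700 = 64,173.53.
After rounding ($100): Andrade $77,900; Chaudhri $18,300; Sato $55,000; Okafor $45,800; Kowalski $50,400; Tam $64,200. Sum = $311,600.
Difference $311,700 − $311,600 = +$100 applied to largest profit-interest units (Andrade): Andrade becomes $78,000.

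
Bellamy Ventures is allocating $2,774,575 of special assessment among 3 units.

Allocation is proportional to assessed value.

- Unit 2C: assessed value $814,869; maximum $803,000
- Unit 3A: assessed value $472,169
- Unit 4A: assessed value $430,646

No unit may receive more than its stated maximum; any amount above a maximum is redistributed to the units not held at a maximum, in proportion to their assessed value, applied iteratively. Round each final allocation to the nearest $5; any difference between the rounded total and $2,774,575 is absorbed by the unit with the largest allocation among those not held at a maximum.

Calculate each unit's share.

Total assessed value = 1,717,684.
Unconstrained shares: Unit 2C 1,316,257.91; Unit 3A 762,694.60; Unit 4A 695,622.49.
Held at cap: Unit 2C ($803,000); residual $1,971,575 reallocated over remaining assessed value 902,815.
Shares after redistribution: Unit 3A 1,031,126.64 → $1,031,125; Unit 4A 940,448.36 → $940,450.

Unit 2C: $803,000; Unit 3A: $1,031,125; Unit 4A: $940,450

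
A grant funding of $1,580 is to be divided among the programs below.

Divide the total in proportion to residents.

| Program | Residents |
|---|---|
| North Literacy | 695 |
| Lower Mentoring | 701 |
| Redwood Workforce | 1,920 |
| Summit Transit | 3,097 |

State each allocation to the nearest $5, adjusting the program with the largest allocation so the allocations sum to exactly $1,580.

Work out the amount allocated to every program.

North Literacy: $170 | Lower Mentoring: $175 | Redwood Workforce: $475 | Summit Transit: $760

Total residents = 6,413.
Proportional shares: North Literacy 695/6,413 × $1,580 = 171.23; Lower Mentoring 701/6,413 × $1,580 = 172.71; Redwood Workforce 1,920/6,413 × $1,580 = 473.04; Summit Transit 3,097/6,413 × $1,580 = 763.02.
Rounded to nearest $5: North Literacy $170; Lower Mentoring $175; Redwood Workforce $475; Summit Transit $765. Sum = $1,585.
Difference $1,580 − $1,585 = −$5 applied to largest allocation (Summit Transit): Summit Transit becomes $760.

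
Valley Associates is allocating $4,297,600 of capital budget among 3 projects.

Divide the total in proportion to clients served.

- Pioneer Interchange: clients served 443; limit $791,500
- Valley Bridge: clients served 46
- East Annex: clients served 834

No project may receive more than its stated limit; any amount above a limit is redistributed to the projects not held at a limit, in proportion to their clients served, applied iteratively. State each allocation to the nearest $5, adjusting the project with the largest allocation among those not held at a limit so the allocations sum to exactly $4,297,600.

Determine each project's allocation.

Pioneer Interchange: $791,500 | Valley Bridge: $183,275 | East Annex: $3,322,825

Clients served total: 1,323.
Pro-rata shares before constraints: Pioneer Interchange 1,439,030.08; Valley Bridge 149,425.25; East Annex 2,709,144.67.
Held at cap: Pioneer Interchange ($791,500); balance $3,506,100 reallocated over remaining clients served 880.
Remaining shares: Valley Bridge 183,273.41 → $183,275; East Annex 3,322,826.59 → $3,322,825.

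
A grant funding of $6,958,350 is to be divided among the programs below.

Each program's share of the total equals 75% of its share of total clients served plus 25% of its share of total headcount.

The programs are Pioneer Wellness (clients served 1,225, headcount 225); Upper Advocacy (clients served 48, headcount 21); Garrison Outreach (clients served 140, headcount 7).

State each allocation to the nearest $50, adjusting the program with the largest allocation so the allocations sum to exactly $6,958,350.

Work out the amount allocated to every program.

Clients served total 1,413; headcount total 253.
Composite weights (75% clients served + 25% headcount): Pioneer Wellness 0.8725; Upper Advocacy 0.0462; Garrison Outreach 0.0812.
Pro-rata amounts: Pioneer Wellness 6,071,468.84; Upper Advocacy 321,675.44; Garrison Outreach 565,205.72.
After rounding ($50): Pioneer Wellness $6,071,450; Upper Advocacy $321,700; Garrison Outreach $565,200. Sum = $6,958,350.
No rounding difference to absorb.

Pioneer Wellness: $6,071,450 | Upper Advocacy: $321,700 | Garrison Outreach: $565,200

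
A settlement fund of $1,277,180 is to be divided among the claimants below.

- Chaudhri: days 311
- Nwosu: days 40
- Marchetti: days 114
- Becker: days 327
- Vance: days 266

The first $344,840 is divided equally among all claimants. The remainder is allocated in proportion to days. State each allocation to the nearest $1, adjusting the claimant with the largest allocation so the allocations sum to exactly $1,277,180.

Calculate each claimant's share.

Chaudhri: $343,030 | Nwosu: $104,217 | Marchetti: $169,428 | Becker: $357,130 | Vance: $303,375

First tranche $344,840 split equally: $68,968 each.
Remainder $932,340 by days (total 1,058): Chaudhri 274,062.14 → $274,062; Nwosu 35,249.15 → $35,249; Marchetti 100,460.08 → $100,460; Becker 288,161.80 → $288,162; Vance 234,406.84 → $234,407.
Totals: Chaudhri $68,968 + $274,062 = $343,030; Nwosu $68,968 + $35,249 = $104,217; Marchetti $68,968 + $100,460 = $169,428; Becker $68,968 + $288,162 = $357,130; Vance $68,968 + $234,407 = $303,375.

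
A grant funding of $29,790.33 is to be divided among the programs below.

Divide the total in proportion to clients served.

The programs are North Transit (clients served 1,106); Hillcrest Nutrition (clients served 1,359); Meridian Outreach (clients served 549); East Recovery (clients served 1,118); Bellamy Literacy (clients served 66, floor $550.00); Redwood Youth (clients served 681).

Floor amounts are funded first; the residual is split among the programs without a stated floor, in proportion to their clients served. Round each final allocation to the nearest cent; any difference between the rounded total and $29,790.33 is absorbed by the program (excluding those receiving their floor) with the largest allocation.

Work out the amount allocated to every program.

North Transit: $6,719.26; Hillcrest Nutrition: $8,256.31; Meridian Outreach: $3,335.33; East Recovery: $6,792.16; Bellamy Literacy: $550.00; Redwood Youth: $4,137.27

Guaranteed amounts: Bellamy Literacy $550.00. Residual $29,240.33.
Residual split over remaining clients served 4,813: North Transit 6,719.2614 → $6,719.26; Hillcrest Nutrition 8,256.3076 → $8,256.31; Meridian Outreach 3,335.3296 → $3,335.33; East Recovery 6,792.1647 → $6,792.16; Redwood Youth 4,137.2667 → $4,137.27.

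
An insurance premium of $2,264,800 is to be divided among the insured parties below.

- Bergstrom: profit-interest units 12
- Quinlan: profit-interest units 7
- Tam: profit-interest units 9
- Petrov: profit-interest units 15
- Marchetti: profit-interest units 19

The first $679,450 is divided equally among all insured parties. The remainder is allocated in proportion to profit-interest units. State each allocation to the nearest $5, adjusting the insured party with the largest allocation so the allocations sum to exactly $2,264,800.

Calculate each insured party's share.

Bergstrom: $442,730; Quinlan: $314,880; Tam: $366,020; Petrov: $519,440; Marchetti: $621,730

$679,450 shared equally gives $135,890 per insured party.
Remainder $1,585,350 by profit-interest units (total 62): Bergstrom 306,841.94 → $306,840; Quinlan 178,991.13 → $178,990; Tam 230,131.45 → $230,130; Petrov 383,552.42 → $383,550; Marchetti 485,833.06 → $485,835.
Rounding difference +$5 on remainder applied to Marchetti.
Totals: Bergstrom $135,890 + $306,840 = $442,730; Quinlan $135,890 + $178,990 = $314,880; Tam $135,890 + $230,130 = $366,020; Petrov $135,890 + $383,550 = $519,440; Marchetti $135,890 + $485,840 = $621,730.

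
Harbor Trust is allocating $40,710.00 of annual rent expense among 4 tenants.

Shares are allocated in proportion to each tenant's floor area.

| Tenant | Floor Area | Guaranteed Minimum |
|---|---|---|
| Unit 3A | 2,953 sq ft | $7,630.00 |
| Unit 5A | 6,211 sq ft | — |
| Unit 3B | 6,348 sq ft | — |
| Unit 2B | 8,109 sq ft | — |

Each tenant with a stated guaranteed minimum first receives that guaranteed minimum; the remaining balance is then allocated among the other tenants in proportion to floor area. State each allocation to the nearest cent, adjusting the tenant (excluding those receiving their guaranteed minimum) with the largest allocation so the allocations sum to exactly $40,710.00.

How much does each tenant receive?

Unit 3A: $7,630.00 · Unit 5A: $9,940.97 · Unit 3B: $10,160.24 · Unit 2B: $12,978.79

Guaranteed amounts: Unit 3A $7,630.00. Remaining pool $33,080.00.
Remaining pool split over remaining floor area 20,668: Unit 5A 9,940.9657 → $9,940.97; Unit 3B 10,160.2400 → $10,160.24; Unit 2B 12,978.7943 → $12,978.79.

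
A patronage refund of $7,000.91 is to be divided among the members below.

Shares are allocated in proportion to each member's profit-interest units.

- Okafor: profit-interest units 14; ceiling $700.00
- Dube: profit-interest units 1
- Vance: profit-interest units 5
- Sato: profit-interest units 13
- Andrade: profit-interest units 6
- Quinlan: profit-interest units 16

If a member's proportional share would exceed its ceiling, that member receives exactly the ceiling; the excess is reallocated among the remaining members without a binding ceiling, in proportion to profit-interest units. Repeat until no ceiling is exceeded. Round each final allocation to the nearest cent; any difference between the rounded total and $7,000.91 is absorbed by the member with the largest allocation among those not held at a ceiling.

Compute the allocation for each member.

Profit-interest units total: 55.
Proportional shares (ignoring caps): Okafor 1,782.0498; Dube 127.2893; Vance 636.4464; Sato 1,654.7605; Andrade 763.7356; Quinlan 2,036.6284.
Held at cap: Okafor ($700.00); balance $6,300.91 reallocated over remaining profit-interest units 41.
Remaining shares: Dube 153.6807 → $153.68; Vance 768.4037 → $768.40; Sato 1,997.8495 → $1,997.85; Andrade 922.0844 → $922.08; Quinlan 2,458.8917 → $2,458.89.
Rounding difference +$0.01 applied to Quinlan → $2,458.90.

Okafor: $700.00 | Dube: $153.68 | Vance: $768.40 | Sato: $1,997.85 | Andrade: $922.08 | Quinlan: $2,458.90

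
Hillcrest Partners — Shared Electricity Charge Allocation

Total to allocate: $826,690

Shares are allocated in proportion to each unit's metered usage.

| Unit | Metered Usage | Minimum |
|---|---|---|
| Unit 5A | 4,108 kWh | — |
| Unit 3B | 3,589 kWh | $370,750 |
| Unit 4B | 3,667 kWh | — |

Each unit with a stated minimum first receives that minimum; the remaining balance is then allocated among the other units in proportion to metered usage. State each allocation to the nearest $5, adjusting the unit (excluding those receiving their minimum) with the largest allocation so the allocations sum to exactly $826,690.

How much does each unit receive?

Minimums first: Unit 3B $370,750. Residual $455,940.
Residual split over remaining metered usage 7,775: Unit 5A 240,900.52 → $240,900; Unit 4B 215,039.48 → $215,040.

Unit 5A: $240,900; Unit 3B: $370,750; Unit 4B: $215,040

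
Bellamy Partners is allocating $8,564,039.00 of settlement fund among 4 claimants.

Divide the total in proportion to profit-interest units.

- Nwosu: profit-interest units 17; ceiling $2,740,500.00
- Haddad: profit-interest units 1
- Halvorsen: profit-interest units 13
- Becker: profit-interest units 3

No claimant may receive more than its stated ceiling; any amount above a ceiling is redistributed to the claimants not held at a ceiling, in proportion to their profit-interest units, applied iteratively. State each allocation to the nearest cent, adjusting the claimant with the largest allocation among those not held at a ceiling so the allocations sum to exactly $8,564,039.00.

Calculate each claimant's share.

Sum of profit-interest units: 34.
Proportional shares (ignoring caps): Nwosu 4,282,019.5000; Haddad 251,883.5000; Halvorsen 3,274,485.5000; Becker 755,650.5000.
Cap binds for Nwosu ($2,740,500.00); residual $5,823,539.00 reallocated over remaining profit-interest units 17.
Remaining shares: Haddad 342,561.1176 → $342,561.12; Halvorsen 4,453,294.5294 → $4,453,294.53; Becker 1,027,683.3529 → $1,027,683.35.

Nwosu: $2,740,500.00; Haddad: $342,561.12; Halvorsen: $4,453,294.53; Becker: $1,027,683.35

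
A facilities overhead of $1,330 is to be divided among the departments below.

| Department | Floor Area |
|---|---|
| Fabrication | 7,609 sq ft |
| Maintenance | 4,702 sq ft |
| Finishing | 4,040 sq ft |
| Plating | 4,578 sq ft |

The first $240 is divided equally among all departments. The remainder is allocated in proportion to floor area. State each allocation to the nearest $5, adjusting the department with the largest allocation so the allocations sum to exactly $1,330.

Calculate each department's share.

Fabrication: $455 · Maintenance: $305 · Finishing: $270 · Plating: $300

Equal tier: $240 ÷ 4 = $60 apiece.
Remainder $1,090 by floor area (total 20,929): Fabrication 396.28 → $395; Maintenance 244.88 → $245; Finishing 210.41 → $210; Plating 238.43 → $240.
Totals: Fabrication $60 + $395 = $455; Maintenance $60 + $245 = $305; Finishing $60 + $210 = $270; Plating $60 + $240 = $300.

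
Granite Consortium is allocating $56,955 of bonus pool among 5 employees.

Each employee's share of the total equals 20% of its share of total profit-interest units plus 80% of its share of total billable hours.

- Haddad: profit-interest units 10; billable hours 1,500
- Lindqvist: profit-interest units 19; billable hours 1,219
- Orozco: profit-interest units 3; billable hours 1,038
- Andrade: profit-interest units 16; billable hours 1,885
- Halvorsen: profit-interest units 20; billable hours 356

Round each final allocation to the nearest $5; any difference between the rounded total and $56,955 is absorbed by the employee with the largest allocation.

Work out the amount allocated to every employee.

Haddad: $13,070 | Lindqvist: $12,445 | Orozco: $8,390 | Andrade: $16,995 | Halvorsen: $6,055

Profit-interest units total 68; billable hours total 5,998.
Composite weights (20% profit-interest units + 80% billable hours): Haddad 0.2295; Lindqvist 0.2185; Orozco 0.1473; Andrade 0.2985; Halvorsen 0.1063.
Unrounded shares: Haddad 13,069.95; Lindqvist 12,442.95; Orozco 8,387.74; Andrade 16,999.70; Halvorsen 6,054.66.
At nearest $5: Haddad $13,070; Lindqvist $12,445; Orozco $8,390; Andrade $17,000; Halvorsen $6,055. Sum = $56,960.
Difference $56,955 − $56,960 = −$5 applied to largest allocation (Andrade): Andrade becomes $16,995.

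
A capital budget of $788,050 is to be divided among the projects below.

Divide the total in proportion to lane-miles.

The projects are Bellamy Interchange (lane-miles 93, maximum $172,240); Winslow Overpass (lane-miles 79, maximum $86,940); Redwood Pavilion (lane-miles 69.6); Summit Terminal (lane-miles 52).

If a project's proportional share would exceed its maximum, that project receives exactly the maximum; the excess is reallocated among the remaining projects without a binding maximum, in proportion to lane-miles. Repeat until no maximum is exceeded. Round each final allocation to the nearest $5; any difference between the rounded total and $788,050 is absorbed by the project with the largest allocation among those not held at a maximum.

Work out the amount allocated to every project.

Bellamy Interchange: $172,240 | Winslow Overpass: $86,940 | Redwood Pavilion: $302,710 | Summit Terminal: $226,160

Lane-miles total: 293.6.
Unconstrained shares: Bellamy Interchange 249,620.74; Winslow Overpass 212,043.43; Redwood Pavilion 186,812.94; Summit Terminal 139,572.89.
Capped: Bellamy Interchange ($172,240), Winslow Overpass ($86,940); remaining pool $528,870 reallocated over remaining lane-miles 121.6.
Remaining shares: Redwood Pavilion 302,708.49 → $302,710; Summit Terminal 226,161.51 → $226,160.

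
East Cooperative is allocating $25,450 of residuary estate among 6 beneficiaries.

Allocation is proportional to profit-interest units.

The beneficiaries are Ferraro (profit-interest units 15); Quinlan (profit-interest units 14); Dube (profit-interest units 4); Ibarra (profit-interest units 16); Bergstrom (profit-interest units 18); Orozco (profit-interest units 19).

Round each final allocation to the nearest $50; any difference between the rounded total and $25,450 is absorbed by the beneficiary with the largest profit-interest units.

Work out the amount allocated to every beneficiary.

Combined profit-interest units = 86.
Proportional shares: Ferraro 15/86 × $25,450 = 4,438.95; Quinlan 14/86 × $25,450 = 4,143.02; Dube 4/86 × $25,450 = 1,183.72; Ibarra 16/86 × $25,450 = 4,734.88; Bergstrom 18/86 × $25,450 = 5,326.74; Orozco 19/86 × $25,450 = 5,622.67.
After rounding ($50): Ferraro $4,450; Quinlan $4,150; Dube $1,200; Ibarra $4,750; Bergstrom $5,350; Orozco $5,600. Sum = $25,500.
Difference $25,450 − $25,500 = −$50 applied to largest profit-interest units (Orozco): Orozco becomes $5,550.

Ferraro: $4,450 | Quinlan: $4,150 | Dube: $1,200 | Ibarra: $4,750 | Bergstrom: $5,350 | Orozco: $5,550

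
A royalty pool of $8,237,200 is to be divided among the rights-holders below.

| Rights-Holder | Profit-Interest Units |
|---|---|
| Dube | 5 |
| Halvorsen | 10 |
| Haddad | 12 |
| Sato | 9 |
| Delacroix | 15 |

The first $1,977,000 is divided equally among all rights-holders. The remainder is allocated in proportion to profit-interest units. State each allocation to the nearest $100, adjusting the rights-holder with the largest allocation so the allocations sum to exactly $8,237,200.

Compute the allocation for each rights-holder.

$1,977,000 shared equally gives $395,400 per rights-holder.
Remainder $6,260,200 by profit-interest units (total 51): Dube 613,745.10 → $613,700; Halvorsen 1,227,490.20 → $1,227,500; Haddad 1,472,988.24 → $1,473,000; Sato 1,104,741.18 → $1,104,700; Delacroix 1,841,235.29 → $1,841,200.
Rounding difference +$100 on remainder applied to Delacroix.
Totals: Dube $395,400 + $613,700 = $1,009,100; Halvorsen $395,400 + $1,227,500 = $1,622,900; Haddad $395,400 + $1,473,000 = $1,868,400; Sato $395,400 + $1,104,700 = $1,500,100; Delacroix $395,400 + $1,841,300 = $2,236,700.

Dube: $1,009,100 · Halvorsen: $1,622,900 · Haddad: $1,868,400 · Sato: $1,500,100 · Delacroix: $2,236,700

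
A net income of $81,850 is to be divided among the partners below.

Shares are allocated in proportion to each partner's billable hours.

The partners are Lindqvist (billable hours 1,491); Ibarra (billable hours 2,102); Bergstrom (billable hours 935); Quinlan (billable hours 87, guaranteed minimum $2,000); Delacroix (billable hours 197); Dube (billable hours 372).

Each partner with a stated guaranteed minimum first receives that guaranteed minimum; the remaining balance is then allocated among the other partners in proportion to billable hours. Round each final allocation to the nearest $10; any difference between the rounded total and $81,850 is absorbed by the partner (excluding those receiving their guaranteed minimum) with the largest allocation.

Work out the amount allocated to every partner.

Minimums first: Quinlan $2,000. Remaining pool $79,850.
Remaining pool split over remaining billable hours 5,097: Lindqvist 23,358.12 → $23,360; Ibarra 32,930.10 → $32,930; Bergstrom 14,647.78 → $14,650; Delacroix 3,086.22 → $3,090; Dube 5,827.78 → $5,830.
Rounding difference −$10 applied to Ibarra → $32,920.

Lindqvist: $23,360 | Ibarra: $32,920 | Bergstrom: $14,650 | Quinlan: $2,000 | Delacroix: $3,090 | Dube: $5,830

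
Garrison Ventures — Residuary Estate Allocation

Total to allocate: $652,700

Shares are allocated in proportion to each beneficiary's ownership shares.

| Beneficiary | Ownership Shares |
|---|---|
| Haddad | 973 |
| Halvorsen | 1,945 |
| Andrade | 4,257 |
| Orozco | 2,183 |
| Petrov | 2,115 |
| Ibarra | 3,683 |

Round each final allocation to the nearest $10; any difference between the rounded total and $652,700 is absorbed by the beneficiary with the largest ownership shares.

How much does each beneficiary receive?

Haddad: $41,900 · Halvorsen: $83,760 · Andrade: $183,340 · Orozco: $94,010 · Petrov: $91,080 · Ibarra: $158,610

Sum of ownership shares: 15,156.
Unrounded shares: Haddad 973/15,156 × $652,700 = 41,902.69; Halvorsen 1,945/15,156 × $652,700 = 83,762.31; Andrade 4,257/15,156 × $652,700 = 183,329.63; Orozco 2,183/15,156 × $652,700 = 94,011.88; Petrov 2,115/15,156 × $652,700 = 91,083.43; Ibarra 3,683/15,156 × $652,700 = 158,610.06.
At nearest $10: Haddad $41,900; Halvorsen $83,760; Andrade $183,330; Orozco $94,010; Petrov $91,080; Ibarra $158,610. Sum = $652,690.
Difference $652,700 − $652,690 = +$10 applied to largest ownership shares (Andrade): Andrade becomes $183,340.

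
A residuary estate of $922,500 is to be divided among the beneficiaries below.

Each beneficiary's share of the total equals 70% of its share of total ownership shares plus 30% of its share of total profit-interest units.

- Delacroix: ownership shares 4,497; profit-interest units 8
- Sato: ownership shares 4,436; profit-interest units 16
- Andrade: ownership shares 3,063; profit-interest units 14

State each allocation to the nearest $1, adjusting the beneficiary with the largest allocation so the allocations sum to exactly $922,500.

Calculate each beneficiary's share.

Totals — ownership shares 11,996, profit-interest units 38.
Combined weights (70% ownership shares + 30% profit-interest units): Delacroix 0.3256; Sato 0.3852; Andrade 0.2893.
Proportional shares: Delacroix 300,338.66; Sato 355,318.16; Andrade 266,843.17.
Rounded to nearest $1: Delacroix $300,339; Sato $355,318; Andrade $266,843. Sum = $922,500.
No rounding difference to absorb.

Delacroix: $300,339 | Sato: $355,318 | Andrade: $266,843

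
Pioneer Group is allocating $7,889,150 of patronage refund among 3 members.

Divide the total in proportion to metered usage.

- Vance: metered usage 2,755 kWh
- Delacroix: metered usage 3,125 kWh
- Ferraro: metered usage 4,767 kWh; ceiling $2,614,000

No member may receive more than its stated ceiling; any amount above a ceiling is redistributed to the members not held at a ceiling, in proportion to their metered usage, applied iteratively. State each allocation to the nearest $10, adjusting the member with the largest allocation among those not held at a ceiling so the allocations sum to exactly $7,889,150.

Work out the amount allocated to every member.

Vance: $2,471,610 | Delacroix: $2,803,540 | Ferraro: $2,614,000

Total metered usage = 10,647.
Proportional shares (ignoring caps): Vance 2,041,383.32; Delacroix 2,315,543.70; Ferraro 3,532,222.98.
Held at cap: Ferraro ($2,614,000); remaining pool $5,275,150 reallocated over remaining metered usage 5,880.
Remaining shares: Vance 2,471,605.14 → $2,471,610; Delacroix 2,803,544.86 → $2,803,540.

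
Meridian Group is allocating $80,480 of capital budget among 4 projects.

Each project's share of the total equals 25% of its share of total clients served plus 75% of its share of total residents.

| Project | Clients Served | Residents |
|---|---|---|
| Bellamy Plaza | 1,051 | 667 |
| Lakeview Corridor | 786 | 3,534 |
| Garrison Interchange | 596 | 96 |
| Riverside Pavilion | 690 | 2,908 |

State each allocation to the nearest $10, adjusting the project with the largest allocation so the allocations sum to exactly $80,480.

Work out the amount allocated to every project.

Bellamy Plaza: $12,360 | Lakeview Corridor: $34,670 | Garrison Interchange: $4,640 | Riverside Pavilion: $28,810

Clients served total 3,123; residents total 7,205.
Blended shares (25% clients served + 75% residents): Bellamy Plaza 0.1536; Lakeview Corridor 0.4308; Garrison Interchange 0.0577; Riverside Pavilion 0.3579.
Raw shares: Bellamy Plaza 12,358.89; Lakeview Corridor 34,669.96; Garrison Interchange 4,643.99; Riverside Pavilion 28,807.16.
After rounding ($10): Bellamy Plaza $12,360; Lakeview Corridor $34,670; Garrison Interchange $4,640; Riverside Pavilion $28,810. Sum = $80,480.
Rounded total matches; no reconciliation needed.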